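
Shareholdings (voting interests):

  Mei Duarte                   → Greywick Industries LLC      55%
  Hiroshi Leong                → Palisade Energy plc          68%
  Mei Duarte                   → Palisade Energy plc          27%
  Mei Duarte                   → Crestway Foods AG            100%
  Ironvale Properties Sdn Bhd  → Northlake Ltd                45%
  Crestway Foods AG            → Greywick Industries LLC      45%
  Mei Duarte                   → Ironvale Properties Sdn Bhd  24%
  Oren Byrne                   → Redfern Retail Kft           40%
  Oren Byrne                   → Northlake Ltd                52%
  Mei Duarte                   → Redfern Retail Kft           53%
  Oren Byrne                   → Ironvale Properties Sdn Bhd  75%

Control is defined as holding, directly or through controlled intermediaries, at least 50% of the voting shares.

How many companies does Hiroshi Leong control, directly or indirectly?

1

Hiroshi holds 68% of Palisade, so Hiroshi controls Palisade.
No other company's threshold is met.
Hiroshi controls 1 company.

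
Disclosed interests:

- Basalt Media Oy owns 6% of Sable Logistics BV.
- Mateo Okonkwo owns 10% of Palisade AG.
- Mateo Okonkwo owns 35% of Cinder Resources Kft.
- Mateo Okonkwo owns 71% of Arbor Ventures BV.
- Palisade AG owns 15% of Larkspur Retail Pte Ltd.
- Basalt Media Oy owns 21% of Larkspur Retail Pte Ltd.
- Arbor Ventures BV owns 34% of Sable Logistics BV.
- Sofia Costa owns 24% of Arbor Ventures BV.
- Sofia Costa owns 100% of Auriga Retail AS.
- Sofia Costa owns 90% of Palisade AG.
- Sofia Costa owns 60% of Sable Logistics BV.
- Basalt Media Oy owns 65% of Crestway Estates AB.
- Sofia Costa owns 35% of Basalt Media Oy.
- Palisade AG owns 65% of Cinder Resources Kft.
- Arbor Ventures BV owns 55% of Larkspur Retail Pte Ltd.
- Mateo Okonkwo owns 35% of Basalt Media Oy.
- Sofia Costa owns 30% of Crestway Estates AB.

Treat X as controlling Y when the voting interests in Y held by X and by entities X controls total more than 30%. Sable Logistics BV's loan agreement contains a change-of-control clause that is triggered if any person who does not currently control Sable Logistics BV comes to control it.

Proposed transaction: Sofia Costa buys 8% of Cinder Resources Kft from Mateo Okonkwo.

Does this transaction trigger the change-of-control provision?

The purchase adds only to Sofia's holdings (Mateo's stake shrinks), so Sofia is the only person who could newly come to control Sable.
Sofia holds 35% of Basalt, so Sofia controls Basalt.
Sofia and Basalt together hold 60% + 6% = 66% of Sable, so Sofia controls Sable.
So Sofia already controls Sable before the transaction.
After the purchase, Sofia holds 8% of Cinder directly, and Mateo's stake falls to 27%.
Sofia controlled Sable already, so this is not a new person acquiring control; every other person's position is unchanged or reduced.
No new person acquires control, so the clause is not triggered.

No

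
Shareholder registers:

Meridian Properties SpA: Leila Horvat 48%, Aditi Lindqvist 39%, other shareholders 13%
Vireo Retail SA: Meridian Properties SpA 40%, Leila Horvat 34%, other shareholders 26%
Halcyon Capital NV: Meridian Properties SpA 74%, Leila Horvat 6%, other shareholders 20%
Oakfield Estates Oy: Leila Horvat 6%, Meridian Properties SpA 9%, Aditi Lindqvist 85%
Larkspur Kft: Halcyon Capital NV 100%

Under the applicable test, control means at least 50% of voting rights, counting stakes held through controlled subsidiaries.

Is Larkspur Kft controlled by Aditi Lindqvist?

No

Aditi holds 85% of Oakfield, so Aditi controls Oakfield.
Neither Aditi nor any entity Aditi controls holds any voting interest in Larkspur.
So Aditi does not control Larkspur.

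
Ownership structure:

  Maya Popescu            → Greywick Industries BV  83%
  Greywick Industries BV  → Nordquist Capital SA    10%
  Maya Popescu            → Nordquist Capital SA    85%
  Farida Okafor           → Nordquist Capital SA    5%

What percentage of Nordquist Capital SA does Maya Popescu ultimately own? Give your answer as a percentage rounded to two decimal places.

Maya reaches Nordquist along 2 paths.
Via Greywick: 83% × 10% = 8.3%.
Direct stake: 85% = 85%.
Total: 8.3% + 85% = 93.3%.
Rounded: 93.30%.

93.30%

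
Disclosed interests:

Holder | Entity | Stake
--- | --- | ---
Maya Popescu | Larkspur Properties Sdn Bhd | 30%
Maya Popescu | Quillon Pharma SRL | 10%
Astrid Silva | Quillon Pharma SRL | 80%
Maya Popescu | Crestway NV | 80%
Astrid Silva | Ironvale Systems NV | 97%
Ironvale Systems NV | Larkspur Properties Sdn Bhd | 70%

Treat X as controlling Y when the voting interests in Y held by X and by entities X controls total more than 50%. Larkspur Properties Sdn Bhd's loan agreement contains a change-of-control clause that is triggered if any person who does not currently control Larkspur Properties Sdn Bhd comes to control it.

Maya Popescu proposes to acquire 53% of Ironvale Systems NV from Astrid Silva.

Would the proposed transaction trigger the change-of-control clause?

Yes

The purchase adds only to Maya's holdings (Astrid's stake shrinks), so Maya is the only person who could newly come to control Larkspur.
Maya holds 80% of Crestway, so Maya controls Crestway.
In Larkspur, Maya's side holds only 30%, not > 50%.
So before the transaction, Maya does not control Larkspur.
After the purchase, Maya holds 53% of Ironvale directly, and Astrid's stake falls to 44%.
Maya holds 53% of Ironvale, so Maya controls Ironvale.
Maya and Ironvale together hold 30% + 70% = 100% of Larkspur, so Maya controls Larkspur.
Maya did not control Larkspur before and does after, so the clause is triggered.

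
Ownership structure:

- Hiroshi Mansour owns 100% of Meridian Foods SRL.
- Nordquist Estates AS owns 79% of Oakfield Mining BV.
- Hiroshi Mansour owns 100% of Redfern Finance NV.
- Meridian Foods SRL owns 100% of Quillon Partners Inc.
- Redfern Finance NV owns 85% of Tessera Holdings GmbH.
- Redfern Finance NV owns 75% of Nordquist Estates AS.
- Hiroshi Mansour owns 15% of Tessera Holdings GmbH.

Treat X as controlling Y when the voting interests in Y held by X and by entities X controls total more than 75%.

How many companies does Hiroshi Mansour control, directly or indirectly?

Hiroshi holds 100% of Redfern, so Hiroshi controls Redfern.
Hiroshi holds 100% of Meridian, so Hiroshi controls Meridian.
Redfern and Hiroshi together hold 85% + 15% = 100% of Tessera, so Hiroshi controls Tessera.
Meridian holds 100% of Quillon, so Hiroshi controls Quillon.
No other company's threshold is met.
Hiroshi controls 4 companies.

4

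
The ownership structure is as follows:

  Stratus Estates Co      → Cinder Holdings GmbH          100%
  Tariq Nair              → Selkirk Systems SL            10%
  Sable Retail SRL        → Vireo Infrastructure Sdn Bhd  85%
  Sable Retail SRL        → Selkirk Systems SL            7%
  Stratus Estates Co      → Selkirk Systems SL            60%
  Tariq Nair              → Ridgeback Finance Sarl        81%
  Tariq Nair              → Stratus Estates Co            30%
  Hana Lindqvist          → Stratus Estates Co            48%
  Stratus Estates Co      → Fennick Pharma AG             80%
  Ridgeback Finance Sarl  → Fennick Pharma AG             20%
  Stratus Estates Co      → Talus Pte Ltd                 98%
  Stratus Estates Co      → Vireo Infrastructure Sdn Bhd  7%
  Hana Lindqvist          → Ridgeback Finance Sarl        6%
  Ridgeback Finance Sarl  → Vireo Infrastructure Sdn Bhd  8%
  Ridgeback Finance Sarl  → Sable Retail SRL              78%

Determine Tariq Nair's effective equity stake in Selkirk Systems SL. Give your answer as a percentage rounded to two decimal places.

Tariq reaches Selkirk along 3 paths.
Direct stake: 10% = 10%.
Via Stratus: 30% × 60% = 18%.
Via Ridgeback → Sable: 81% × 78% × 7% = 4.4226%.
Total: 10% + 18% + 4.4226% = 32.4226%.
Rounded: 32.42%.

32.42%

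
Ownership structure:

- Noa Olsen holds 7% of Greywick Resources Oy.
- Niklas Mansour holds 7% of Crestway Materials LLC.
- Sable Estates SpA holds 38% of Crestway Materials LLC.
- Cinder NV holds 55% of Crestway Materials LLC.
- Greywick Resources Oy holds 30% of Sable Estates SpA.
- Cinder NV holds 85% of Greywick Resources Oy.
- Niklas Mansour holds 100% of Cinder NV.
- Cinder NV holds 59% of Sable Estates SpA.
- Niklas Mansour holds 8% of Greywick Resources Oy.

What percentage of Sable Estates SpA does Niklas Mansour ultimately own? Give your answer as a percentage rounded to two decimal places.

86.90%

Niklas reaches Sable along 3 paths.
Via Cinder → Greywick: 100% × 85% × 30% = 25.5%.
Via Greywick: 8% × 30% = 2.4%.
Via Cinder: 100% × 59% = 59%.
Total: 25.5% + 2.4% + 59% = 86.9%.
Rounded: 86.90%.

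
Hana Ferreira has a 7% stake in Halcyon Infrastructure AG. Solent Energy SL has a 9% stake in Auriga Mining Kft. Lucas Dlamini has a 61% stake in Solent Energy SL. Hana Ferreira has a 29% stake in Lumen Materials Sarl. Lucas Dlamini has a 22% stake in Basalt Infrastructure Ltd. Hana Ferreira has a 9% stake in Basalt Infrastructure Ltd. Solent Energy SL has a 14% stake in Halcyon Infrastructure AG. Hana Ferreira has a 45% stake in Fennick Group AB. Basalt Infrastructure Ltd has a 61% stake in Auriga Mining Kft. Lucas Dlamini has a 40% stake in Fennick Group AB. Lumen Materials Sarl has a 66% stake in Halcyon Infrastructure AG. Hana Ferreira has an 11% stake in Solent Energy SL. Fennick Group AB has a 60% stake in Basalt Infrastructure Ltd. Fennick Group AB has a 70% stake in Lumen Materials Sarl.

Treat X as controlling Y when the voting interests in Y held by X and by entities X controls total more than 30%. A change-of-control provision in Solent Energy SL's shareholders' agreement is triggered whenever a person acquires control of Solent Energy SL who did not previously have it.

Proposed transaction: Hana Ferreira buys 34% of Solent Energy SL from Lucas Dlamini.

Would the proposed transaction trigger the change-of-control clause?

Yes

The purchase adds only to Hana's holdings (Lucas's stake shrinks), so Hana is the only person who could newly come to control Solent.
Hana holds 45% of Fennick, so Hana controls Fennick.
Hana and Fennick together hold 29% + 70% = 99% of Lumen, so Hana controls Lumen.
Lumen and Hana together hold 66% + 7% = 73% of Halcyon, so Hana controls Halcyon.
Fennick and Hana together hold 60% + 9% = 69% of Basalt, so Hana controls Basalt.
Basalt holds 61% of Auriga, so Hana controls Auriga.
In Solent, Hana's side holds only 11%, not > 30%.
So before the transaction, Hana does not control Solent.
After the purchase, Hana's direct stake in Solent rises to 11% + 34% = 45%, and Lucas's stake falls to 27%.
Hana holds 45% of Solent, so Hana controls Solent.
Hana did not control Solent before and does after, so the clause is triggered.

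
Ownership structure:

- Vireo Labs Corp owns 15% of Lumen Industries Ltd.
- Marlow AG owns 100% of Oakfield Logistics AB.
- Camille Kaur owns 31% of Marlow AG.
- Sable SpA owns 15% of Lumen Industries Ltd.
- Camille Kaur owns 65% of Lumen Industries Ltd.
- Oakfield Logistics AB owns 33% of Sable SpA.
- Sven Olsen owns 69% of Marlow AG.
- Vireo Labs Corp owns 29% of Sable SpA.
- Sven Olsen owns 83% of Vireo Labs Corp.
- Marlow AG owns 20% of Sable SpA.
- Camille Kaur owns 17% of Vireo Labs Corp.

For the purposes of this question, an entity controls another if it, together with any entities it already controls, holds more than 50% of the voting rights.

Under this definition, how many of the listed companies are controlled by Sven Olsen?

4

Sven holds 69% of Marlow, so Sven controls Marlow.
Sven holds 83% of Vireo, so Sven controls Vireo.
Marlow holds 100% of Oakfield, so Sven controls Oakfield.
Marlow and Oakfield and Vireo together hold 20% + 33% + 29% = 82% of Sable, so Sven controls Sable.
No other company's threshold is met.
Sven controls 4 companies.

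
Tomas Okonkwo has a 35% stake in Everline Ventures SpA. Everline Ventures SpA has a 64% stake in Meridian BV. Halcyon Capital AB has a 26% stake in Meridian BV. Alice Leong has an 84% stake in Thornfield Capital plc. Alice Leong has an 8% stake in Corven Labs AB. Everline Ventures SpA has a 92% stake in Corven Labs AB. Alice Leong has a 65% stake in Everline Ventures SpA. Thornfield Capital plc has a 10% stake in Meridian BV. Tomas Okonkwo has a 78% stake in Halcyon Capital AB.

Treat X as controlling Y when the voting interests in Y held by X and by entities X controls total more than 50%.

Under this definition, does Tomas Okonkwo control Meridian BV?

No

Tomas holds 78% of Halcyon, so Tomas controls Halcyon.
In Meridian, Tomas's side holds only 26%, not > 50%.
So Tomas does not control Meridian.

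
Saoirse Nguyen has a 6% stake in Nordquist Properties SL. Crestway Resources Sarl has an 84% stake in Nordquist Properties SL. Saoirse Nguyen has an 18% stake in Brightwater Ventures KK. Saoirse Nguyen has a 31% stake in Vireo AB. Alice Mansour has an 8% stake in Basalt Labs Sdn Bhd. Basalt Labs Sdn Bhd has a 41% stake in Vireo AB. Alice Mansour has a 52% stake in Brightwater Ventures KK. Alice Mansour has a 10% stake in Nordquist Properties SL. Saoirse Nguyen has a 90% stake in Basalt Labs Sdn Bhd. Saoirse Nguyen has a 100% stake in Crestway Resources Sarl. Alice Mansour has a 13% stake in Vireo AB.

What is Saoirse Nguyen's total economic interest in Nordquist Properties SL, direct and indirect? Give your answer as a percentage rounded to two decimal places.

Saoirse reaches Nordquist along 2 paths.
Via Crestway: 100% × 84% = 84%.
Direct stake: 6% = 6%.
Total: 84% + 6% = 90%.
Rounded: 90.00%.

90.00%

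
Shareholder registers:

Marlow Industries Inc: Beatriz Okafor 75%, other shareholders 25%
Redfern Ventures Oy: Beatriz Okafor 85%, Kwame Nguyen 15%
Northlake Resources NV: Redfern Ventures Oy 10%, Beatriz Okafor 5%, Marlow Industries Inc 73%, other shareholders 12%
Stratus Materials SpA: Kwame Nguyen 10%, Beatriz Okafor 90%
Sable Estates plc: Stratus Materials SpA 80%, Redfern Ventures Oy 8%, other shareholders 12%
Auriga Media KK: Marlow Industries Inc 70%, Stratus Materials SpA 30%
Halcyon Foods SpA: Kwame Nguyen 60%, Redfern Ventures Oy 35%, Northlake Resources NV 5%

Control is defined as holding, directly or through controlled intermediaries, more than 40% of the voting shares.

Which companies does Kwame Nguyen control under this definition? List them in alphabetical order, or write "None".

Kwame holds 60% of Halcyon, so Kwame controls Halcyon.
No other company's threshold is met.

Halcyon Foods SpA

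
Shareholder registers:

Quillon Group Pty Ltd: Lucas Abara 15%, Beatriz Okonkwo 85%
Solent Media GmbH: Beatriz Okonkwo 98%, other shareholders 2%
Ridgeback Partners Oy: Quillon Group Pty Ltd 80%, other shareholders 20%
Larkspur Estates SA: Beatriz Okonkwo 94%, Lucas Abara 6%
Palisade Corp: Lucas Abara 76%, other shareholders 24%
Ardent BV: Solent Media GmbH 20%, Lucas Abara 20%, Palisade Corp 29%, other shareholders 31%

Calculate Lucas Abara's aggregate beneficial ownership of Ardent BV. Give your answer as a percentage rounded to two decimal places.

Lucas reaches Ardent along 2 paths.
Direct stake: 20% = 20%.
Via Palisade: 76% × 29% = 22.04%.
Total: 20% + 22.04% = 42.04%.

42.04%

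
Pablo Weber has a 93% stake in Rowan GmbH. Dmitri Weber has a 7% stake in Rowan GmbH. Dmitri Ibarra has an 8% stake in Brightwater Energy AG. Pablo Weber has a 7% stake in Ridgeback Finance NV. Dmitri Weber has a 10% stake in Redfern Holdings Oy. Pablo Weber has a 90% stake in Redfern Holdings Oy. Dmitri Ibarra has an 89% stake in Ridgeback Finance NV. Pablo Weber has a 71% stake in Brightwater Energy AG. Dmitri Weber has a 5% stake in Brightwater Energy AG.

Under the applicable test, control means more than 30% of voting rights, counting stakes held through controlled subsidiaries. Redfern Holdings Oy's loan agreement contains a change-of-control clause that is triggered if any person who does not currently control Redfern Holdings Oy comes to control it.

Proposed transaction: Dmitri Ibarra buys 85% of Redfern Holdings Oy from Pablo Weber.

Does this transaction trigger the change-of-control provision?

The purchase adds only to Dmitri Ibarra's holdings (Pablo's stake shrinks), so Dmitri Ibarra is the only person who could newly come to control Redfern.
Dmitri Ibarra holds 89% of Ridgeback, so Dmitri Ibarra controls Ridgeback.
Neither Dmitri Ibarra nor any entity Dmitri Ibarra controls holds any voting interest in Redfern.
So before the transaction, Dmitri Ibarra does not control Redfern.
After the purchase, Dmitri Ibarra holds 85% of Redfern directly, and Pablo's stake falls to 5%.
Dmitri Ibarra holds 85% of Redfern, so Dmitri Ibarra controls Redfern.
Dmitri Ibarra did not control Redfern before and does after, so the clause is triggered.

Yes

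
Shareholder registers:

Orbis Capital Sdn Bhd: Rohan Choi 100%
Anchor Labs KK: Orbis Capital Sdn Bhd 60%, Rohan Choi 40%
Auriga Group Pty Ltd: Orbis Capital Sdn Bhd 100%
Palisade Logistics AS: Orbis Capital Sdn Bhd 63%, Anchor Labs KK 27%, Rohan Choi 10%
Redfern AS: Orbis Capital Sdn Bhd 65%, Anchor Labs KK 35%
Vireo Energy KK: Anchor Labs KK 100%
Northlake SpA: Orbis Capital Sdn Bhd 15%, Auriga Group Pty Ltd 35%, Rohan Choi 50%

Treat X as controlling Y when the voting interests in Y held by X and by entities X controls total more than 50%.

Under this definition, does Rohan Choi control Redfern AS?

Rohan holds 100% of Orbis, so Rohan controls Orbis.
Orbis and Rohan together hold 60% + 40% = 100% of Anchor, so Rohan controls Anchor.
Orbis and Anchor together hold 65% + 35% = 100% of Redfern, so Rohan controls Redfern.

Yes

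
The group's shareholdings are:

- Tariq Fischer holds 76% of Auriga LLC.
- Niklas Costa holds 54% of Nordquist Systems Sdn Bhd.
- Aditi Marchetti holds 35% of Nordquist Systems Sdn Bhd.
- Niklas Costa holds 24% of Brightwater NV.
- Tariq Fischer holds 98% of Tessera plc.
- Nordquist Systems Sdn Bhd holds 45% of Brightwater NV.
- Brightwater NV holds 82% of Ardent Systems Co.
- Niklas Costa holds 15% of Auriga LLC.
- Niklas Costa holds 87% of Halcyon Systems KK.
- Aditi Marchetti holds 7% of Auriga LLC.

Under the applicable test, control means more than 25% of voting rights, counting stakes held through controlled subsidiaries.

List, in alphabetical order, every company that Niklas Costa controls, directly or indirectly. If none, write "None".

Niklas holds 54% of Nordquist, so Niklas controls Nordquist.
Nordquist and Niklas together hold 45% + 24% = 69% of Brightwater, so Niklas controls Brightwater.
Niklas holds 87% of Halcyon, so Niklas controls Halcyon.
Brightwater holds 82% of Ardent, so Niklas controls Ardent.
No other company's threshold is met.

Ardent Systems Co, Brightwater NV, Halcyon Systems KK, Nordquist Systems Sdn Bhd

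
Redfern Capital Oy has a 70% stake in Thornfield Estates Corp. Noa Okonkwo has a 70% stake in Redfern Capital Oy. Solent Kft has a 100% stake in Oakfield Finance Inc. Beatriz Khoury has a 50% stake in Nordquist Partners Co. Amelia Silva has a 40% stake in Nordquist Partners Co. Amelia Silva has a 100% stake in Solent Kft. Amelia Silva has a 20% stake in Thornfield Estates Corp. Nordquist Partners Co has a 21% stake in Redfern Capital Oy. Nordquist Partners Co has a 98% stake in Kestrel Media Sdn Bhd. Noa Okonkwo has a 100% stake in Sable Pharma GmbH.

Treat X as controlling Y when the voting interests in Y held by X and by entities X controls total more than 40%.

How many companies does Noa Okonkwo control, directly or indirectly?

Noa holds 70% of Redfern, so Noa controls Redfern.
Redfern holds 70% of Thornfield, so Noa controls Thornfield.
Noa holds 100% of Sable, so Noa controls Sable.
No other company's threshold is met.
Noa controls 3 companies.

3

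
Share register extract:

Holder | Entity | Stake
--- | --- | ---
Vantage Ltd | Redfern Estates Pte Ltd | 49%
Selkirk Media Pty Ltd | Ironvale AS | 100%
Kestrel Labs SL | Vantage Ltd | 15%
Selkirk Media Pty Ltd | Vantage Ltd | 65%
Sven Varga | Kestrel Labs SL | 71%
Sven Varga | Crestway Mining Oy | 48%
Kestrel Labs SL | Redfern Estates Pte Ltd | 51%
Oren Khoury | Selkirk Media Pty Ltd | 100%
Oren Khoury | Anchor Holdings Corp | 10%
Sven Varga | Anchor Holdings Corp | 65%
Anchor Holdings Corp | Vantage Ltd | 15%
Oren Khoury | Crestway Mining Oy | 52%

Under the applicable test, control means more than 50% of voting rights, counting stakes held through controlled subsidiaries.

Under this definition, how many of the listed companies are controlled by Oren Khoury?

Oren holds 100% of Selkirk, so Oren controls Selkirk.
Oren holds 52% of Crestway, so Oren controls Crestway.
Selkirk holds 65% of Vantage, so Oren controls Vantage.
Selkirk holds 100% of Ironvale, so Oren controls Ironvale.
No other company's threshold is met.
Oren controls 4 companies.

4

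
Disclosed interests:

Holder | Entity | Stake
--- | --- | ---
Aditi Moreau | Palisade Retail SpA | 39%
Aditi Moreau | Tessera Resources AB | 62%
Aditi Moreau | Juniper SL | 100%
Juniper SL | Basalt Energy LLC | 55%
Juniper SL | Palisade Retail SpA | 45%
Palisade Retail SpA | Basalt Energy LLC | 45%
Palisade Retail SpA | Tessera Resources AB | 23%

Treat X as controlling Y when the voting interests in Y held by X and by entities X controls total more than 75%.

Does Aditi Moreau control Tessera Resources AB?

Aditi holds 100% of Juniper, so Aditi controls Juniper.
Juniper and Aditi together hold 45% + 39% = 84% of Palisade, so Aditi controls Palisade.
Palisade and Aditi together hold 23% + 62% = 85% of Tessera, so Aditi controls Tessera.

Yes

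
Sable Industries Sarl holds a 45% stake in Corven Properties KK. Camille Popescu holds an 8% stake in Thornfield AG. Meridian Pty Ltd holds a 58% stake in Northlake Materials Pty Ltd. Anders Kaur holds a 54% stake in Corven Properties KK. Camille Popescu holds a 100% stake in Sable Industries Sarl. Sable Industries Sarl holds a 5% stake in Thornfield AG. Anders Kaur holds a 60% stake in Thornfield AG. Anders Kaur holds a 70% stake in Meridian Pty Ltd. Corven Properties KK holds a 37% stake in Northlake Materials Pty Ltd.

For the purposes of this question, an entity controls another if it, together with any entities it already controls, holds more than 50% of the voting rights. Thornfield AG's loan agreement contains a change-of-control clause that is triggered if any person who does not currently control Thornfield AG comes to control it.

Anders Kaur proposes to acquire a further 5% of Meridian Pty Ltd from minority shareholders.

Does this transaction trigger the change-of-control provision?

No

The purchase changes only Anders's holdings, so Anders is the only person who could newly come to control Thornfield.
Anders holds 60% of Thornfield, so Anders controls Thornfield.
So Anders already controls Thornfield before the transaction.
After the purchase, Anders's direct stake in Meridian rises to 70% + 5% = 75%.
Anders controlled Thornfield already, so this is not a new person acquiring control; every other person's position is unchanged or reduced.
No new person acquires control, so the clause is not triggered.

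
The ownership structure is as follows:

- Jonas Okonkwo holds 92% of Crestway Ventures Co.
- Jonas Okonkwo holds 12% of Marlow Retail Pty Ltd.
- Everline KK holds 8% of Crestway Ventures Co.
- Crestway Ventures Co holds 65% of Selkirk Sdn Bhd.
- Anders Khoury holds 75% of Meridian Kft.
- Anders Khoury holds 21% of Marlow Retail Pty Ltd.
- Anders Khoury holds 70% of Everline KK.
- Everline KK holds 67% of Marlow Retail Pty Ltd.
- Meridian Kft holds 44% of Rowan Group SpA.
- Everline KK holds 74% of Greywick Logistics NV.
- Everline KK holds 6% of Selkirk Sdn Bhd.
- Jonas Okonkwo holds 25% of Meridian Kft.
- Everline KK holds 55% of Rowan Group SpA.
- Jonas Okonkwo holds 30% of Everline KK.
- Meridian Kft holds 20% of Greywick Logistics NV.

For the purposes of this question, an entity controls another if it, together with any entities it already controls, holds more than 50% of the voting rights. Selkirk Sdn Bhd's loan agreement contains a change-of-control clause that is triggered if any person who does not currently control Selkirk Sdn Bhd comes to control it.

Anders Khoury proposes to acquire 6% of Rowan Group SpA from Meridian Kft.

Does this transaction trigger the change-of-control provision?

No

The purchase adds only to Anders's holdings (Meridian's stake shrinks), so Anders is the only person who could newly come to control Selkirk.
Anders holds 70% of Everline, so Anders controls Everline.
Anders holds 75% of Meridian, so Anders controls Meridian.
Meridian and Everline together hold 44% + 55% = 99% of Rowan, so Anders controls Rowan.
Everline and Anders together hold 67% + 21% = 88% of Marlow, so Anders controls Marlow.
Everline and Meridian together hold 74% + 20% = 94% of Greywick, so Anders controls Greywick.
In Selkirk, Anders's side holds only 6%, not > 50%.
So before the transaction, Anders does not control Selkirk.
After the purchase, Anders holds 6% of Rowan directly, and Meridian's stake falls to 38%.
Meridian and Everline and Anders together hold 38% + 55% + 6% = 99% of Rowan, so Anders controls Rowan.
After the transaction, Anders's side holds 6% of Selkirk, not > 50%, so Anders still does not control Selkirk.
No new person acquires control, so the clause is not triggered.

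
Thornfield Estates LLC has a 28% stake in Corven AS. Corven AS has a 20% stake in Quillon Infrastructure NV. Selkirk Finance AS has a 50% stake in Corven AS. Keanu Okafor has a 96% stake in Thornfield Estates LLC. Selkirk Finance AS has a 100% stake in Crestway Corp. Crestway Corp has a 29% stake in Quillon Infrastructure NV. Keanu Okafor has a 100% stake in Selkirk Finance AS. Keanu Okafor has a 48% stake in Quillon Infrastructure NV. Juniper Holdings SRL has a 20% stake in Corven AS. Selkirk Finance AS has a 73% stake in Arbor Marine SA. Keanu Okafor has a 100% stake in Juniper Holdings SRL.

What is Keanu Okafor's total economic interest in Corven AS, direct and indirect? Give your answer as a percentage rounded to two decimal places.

96.88%

Keanu reaches Corven along 3 paths.
Via Thornfield: 96% × 28% = 26.88%.
Via Selkirk: 100% × 50% = 50%.
Via Juniper: 100% × 20% = 20%.
Total: 26.88% + 50% + 20% = 96.88%.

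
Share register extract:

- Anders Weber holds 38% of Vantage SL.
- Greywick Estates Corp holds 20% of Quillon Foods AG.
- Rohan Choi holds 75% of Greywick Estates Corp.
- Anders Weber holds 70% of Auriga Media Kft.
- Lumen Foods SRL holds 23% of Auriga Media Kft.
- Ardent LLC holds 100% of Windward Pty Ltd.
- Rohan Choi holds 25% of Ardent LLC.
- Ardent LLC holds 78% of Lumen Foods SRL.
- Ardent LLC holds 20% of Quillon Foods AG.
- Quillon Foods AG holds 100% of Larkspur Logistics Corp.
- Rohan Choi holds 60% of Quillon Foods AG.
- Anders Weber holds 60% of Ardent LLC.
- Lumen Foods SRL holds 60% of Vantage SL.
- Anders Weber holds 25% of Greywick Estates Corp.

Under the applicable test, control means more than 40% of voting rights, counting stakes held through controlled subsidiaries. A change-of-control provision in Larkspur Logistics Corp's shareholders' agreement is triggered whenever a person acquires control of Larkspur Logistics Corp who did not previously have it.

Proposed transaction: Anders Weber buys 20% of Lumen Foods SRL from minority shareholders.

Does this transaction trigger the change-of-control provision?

No

The purchase changes only Anders's holdings, so Anders is the only person who could newly come to control Larkspur.
Anders holds 60% of Ardent, so Anders controls Ardent.
Ardent holds 100% of Windward, so Anders controls Windward.
Ardent holds 78% of Lumen, so Anders controls Lumen.
Anders and Lumen together hold 70% + 23% = 93% of Auriga, so Anders controls Auriga.
Anders and Lumen together hold 38% + 60% = 98% of Vantage, so Anders controls Vantage.
Neither Anders nor any entity Anders controls holds any voting interest in Larkspur.
So before the transaction, Anders does not control Larkspur.
After the purchase, Anders holds 20% of Lumen directly.
Ardent and Anders together hold 78% + 20% = 98% of Lumen, so Anders controls Lumen.
After the transaction, neither Anders nor any entity Anders controls holds a voting interest in Larkspur, so Anders still does not control it.
No new person acquires control, so the clause is not triggered.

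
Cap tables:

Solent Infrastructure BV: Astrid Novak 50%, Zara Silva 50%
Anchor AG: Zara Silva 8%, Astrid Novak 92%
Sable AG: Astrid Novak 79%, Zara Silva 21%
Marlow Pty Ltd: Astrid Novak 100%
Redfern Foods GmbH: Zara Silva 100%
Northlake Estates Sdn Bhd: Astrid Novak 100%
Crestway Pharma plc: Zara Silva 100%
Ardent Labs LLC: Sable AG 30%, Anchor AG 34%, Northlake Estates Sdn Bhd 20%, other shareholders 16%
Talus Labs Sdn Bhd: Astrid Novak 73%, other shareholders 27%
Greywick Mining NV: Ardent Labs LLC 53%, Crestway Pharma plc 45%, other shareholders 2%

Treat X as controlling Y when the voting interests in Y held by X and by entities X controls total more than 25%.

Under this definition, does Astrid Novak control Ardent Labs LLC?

Astrid holds 100% of Northlake, so Astrid controls Northlake.
Astrid holds 79% of Sable, so Astrid controls Sable.
Astrid holds 92% of Anchor, so Astrid controls Anchor.
Sable and Anchor and Northlake together hold 30% + 34% + 20% = 84% of Ardent, so Astrid controls Ardent.

Yes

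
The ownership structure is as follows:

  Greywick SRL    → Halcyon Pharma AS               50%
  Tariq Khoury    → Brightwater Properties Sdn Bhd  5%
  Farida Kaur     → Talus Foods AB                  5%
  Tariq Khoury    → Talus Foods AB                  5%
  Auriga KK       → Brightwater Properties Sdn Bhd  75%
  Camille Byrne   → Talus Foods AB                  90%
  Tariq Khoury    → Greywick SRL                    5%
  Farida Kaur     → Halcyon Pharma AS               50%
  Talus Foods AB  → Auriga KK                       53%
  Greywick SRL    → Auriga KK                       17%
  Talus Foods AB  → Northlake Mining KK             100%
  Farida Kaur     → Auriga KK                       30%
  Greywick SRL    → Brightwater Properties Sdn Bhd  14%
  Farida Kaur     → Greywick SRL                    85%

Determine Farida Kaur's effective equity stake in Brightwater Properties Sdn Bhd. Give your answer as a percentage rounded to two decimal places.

Farida reaches Brightwater along 4 paths.
Via Auriga: 30% × 75% = 22.5%.
Via Talus → Auriga: 5% × 53% × 75% = 1.9875%.
Via Greywick → Auriga: 85% × 17% × 75% = 10.8375%.
Via Greywick: 85% × 14% = 11.9%.
Total: 22.5% + 1.9875% + 10.8375% + 11.9% = 47.225%.
Rounded: 47.23%.

47.23%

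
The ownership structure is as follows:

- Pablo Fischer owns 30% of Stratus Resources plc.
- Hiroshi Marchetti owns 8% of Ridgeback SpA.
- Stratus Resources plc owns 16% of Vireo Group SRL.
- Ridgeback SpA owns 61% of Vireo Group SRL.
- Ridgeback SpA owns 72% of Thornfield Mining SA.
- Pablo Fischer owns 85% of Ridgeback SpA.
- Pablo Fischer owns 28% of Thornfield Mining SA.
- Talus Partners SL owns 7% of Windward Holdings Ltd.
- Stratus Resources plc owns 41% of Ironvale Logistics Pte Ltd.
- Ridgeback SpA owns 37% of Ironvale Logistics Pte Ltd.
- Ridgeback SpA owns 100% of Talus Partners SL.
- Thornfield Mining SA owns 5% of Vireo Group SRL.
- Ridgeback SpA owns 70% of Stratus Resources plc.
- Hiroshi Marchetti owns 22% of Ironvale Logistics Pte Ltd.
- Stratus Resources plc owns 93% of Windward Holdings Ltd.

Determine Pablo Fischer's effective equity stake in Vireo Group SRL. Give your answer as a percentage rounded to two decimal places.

70.63%

Pablo reaches Vireo along 5 paths.
Via Ridgeback: 85% × 61% = 51.85%.
Via Ridgeback → Thornfield: 85% × 72% × 5% = 3.06%.
Via Thornfield: 28% × 5% = 1.4%.
Via Stratus: 30% × 16% = 4.8%.
Via Ridgeback → Stratus: 85% × 70% × 16% = 9.52%.
Total: 51.85% + 3.06% + 1.4% + 4.8% + 9.52% = 70.63%.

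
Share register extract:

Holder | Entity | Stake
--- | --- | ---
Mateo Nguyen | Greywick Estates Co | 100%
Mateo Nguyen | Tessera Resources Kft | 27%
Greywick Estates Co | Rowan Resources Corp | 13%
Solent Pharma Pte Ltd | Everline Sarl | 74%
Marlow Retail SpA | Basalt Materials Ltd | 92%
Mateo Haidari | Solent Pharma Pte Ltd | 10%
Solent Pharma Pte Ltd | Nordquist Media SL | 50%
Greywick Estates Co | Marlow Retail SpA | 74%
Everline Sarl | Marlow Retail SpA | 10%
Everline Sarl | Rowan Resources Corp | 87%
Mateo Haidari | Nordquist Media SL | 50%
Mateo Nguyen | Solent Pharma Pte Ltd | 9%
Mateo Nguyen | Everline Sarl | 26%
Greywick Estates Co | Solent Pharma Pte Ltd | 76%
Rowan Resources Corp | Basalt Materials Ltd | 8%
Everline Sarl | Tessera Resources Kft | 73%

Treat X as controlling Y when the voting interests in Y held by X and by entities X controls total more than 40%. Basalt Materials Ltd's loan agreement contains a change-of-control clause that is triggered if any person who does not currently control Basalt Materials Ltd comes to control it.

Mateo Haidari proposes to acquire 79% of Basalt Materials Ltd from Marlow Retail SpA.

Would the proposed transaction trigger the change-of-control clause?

The purchase adds only to Mateo Haidari's holdings (Marlow's stake shrinks), so Mateo Haidari is the only person who could newly come to control Basalt.
Mateo Haidari holds 50% of Nordquist, so Mateo Haidari controls Nordquist.
Neither Mateo Haidari nor any entity Mateo Haidari controls holds any voting interest in Basalt.
So before the transaction, Mateo Haidari does not control Basalt.
After the purchase, Mateo Haidari holds 79% of Basalt directly, and Marlow's stake falls to 13%.
Mateo Haidari holds 79% of Basalt, so Mateo Haidari controls Basalt.
Mateo Haidari did not control Basalt before and does after, so the clause is triggered.

Yes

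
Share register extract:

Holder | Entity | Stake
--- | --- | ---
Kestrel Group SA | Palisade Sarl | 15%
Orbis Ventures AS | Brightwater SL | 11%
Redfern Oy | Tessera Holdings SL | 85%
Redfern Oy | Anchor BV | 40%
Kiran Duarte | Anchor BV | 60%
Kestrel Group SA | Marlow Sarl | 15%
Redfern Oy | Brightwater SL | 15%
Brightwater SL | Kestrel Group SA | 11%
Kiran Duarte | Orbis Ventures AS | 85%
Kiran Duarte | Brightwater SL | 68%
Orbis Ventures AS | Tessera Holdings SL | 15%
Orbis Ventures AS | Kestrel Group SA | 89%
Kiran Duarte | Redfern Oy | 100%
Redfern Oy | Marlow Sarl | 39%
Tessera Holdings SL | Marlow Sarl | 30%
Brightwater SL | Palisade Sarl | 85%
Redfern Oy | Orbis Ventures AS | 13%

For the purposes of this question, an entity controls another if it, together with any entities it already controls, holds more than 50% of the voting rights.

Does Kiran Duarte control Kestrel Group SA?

Kiran holds 100% of Redfern, so Kiran controls Redfern.
Kiran and Redfern together hold 85% + 13% = 98% of Orbis, so Kiran controls Orbis.
Redfern and Kiran and Orbis together hold 15% + 68% + 11% = 94% of Brightwater, so Kiran controls Brightwater.
Brightwater and Orbis together hold 11% + 89% = 100% of Kestrel, so Kiran controls Kestrel.

Yes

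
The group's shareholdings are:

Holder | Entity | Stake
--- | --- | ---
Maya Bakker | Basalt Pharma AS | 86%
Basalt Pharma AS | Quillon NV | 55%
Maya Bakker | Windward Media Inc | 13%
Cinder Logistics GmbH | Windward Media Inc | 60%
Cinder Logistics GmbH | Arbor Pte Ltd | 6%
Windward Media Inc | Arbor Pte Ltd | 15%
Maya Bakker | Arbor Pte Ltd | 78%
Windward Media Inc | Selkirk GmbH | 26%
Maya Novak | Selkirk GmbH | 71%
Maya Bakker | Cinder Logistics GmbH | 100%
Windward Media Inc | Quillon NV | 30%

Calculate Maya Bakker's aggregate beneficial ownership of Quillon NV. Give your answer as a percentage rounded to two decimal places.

Maya Bakker reaches Quillon along 3 paths.
Via Windward: 13% × 30% = 3.9%.
Via Cinder → Windward: 100% × 60% × 30% = 18%.
Via Basalt: 86% × 55% = 47.3%.
Total: 3.9% + 18% + 47.3% = 69.2%.
Rounded: 69.20%.

69.20%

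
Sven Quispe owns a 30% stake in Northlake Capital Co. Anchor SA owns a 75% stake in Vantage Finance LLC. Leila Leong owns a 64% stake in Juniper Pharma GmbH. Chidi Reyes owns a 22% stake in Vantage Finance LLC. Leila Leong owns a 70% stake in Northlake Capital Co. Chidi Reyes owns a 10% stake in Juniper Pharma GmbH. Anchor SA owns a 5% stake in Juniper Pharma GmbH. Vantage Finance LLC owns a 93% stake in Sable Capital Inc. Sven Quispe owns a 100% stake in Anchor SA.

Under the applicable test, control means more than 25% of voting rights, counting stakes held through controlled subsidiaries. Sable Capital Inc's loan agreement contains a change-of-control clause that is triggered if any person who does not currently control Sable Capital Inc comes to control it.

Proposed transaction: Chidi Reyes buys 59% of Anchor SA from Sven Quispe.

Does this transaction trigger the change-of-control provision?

Yes

The purchase adds only to Chidi's holdings (Sven's stake shrinks), so Chidi is the only person who could newly come to control Sable.
Chidi's largest direct stake is 22% in Vantage, which does not meet the threshold, so Chidi controls no company.
Neither Chidi nor any entity Chidi controls holds any voting interest in Sable.
So before the transaction, Chidi does not control Sable.
After the purchase, Chidi holds 59% of Anchor directly, and Sven's stake falls to 41%.
Chidi holds 59% of Anchor, so Chidi controls Anchor.
Anchor and Chidi together hold 75% + 22% = 97% of Vantage, so Chidi controls Vantage.
Vantage holds 93% of Sable, so Chidi controls Sable.
Chidi did not control Sable before and does after, so the clause is triggered.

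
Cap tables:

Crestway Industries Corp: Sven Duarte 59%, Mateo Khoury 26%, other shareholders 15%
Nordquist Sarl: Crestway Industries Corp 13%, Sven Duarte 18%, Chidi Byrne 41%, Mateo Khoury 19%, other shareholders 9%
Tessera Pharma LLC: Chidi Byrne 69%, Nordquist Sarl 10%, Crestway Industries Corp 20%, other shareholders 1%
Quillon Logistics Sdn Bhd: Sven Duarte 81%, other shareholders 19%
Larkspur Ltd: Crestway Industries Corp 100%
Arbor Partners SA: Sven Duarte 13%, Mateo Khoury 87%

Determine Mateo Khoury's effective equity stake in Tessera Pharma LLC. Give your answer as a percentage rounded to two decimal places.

Mateo reaches Tessera along 3 paths.
Via Crestway → Nordquist: 26% × 13% × 10% = 0.338%.
Via Nordquist: 19% × 10% = 1.9%.
Via Crestway: 26% × 20% = 5.2%.
Total: 0.338% + 1.9% + 5.2% = 7.438%.
Rounded: 7.44%.

7.44%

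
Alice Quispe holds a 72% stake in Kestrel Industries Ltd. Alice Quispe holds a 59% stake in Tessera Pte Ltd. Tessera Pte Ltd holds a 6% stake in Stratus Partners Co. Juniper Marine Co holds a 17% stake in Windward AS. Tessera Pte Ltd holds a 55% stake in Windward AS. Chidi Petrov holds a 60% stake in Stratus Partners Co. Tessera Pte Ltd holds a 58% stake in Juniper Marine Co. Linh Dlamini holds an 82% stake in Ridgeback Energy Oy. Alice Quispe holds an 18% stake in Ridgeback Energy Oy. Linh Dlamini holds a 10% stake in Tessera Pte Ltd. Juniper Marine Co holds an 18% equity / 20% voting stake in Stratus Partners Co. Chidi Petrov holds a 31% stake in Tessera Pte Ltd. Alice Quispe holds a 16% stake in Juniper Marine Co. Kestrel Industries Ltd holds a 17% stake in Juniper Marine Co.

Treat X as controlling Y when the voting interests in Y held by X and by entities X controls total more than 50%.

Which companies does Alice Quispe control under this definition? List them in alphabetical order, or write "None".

Juniper Marine Co, Kestrel Industries Ltd, Tessera Pte Ltd, Windward AS

Alice holds 72% of Kestrel, so Alice controls Kestrel.
Alice holds 59% of Tessera, so Alice controls Tessera.
Tessera and Alice and Kestrel together hold 58% + 16% + 17% = 91% of Juniper, so Alice controls Juniper.
Tessera and Juniper together hold 55% + 17% = 72% of Windward, so Alice controls Windward.
No other company's threshold is met.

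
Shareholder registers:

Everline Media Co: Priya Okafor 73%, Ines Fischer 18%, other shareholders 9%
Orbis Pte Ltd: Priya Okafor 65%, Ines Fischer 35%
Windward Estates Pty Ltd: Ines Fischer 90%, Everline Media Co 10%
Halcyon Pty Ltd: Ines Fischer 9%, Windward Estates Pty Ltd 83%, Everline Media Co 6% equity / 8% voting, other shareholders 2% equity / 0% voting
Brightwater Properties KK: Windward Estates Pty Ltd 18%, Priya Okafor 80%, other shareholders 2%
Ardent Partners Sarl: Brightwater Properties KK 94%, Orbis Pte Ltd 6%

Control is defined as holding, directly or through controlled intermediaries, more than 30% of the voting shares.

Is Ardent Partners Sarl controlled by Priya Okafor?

Priya holds 65% of Orbis, so Priya controls Orbis.
Priya holds 80% of Brightwater, so Priya controls Brightwater.
Brightwater and Orbis together hold 94% + 6% = 100% of Ardent, so Priya controls Ardent.

Yes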